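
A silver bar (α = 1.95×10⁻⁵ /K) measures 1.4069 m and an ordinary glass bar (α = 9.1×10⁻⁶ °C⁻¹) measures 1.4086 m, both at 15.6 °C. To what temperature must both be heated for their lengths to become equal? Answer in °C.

T = 131.9 °C

Equal length when α₁L₁ΔT − α₂L₂ΔT = L₂ − L₁ = 1.70×10⁻³ m
α₁L₁ = 2.743455×10⁻⁵, α₂L₂ = 1.281826×10⁻⁵ → Δ(αL) = 1.461629×10⁻⁵ m/K
ΔT = 1.70×10⁻³ / 1.461629×10⁻⁵ = 116.309 K, so T = 15.6 + 116.309 = 131.909 °C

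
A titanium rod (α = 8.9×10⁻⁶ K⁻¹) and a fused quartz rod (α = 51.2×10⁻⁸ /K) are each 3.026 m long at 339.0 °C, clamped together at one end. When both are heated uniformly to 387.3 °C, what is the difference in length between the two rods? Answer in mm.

1.23 mm

ΔT = 48.3 K
titanium: ΔL = 8.9×10⁻⁶ × 3.026 m × 48.3 = 1.3008×10⁻³ m = 1.3008 mm
fused quartz: ΔL = 51.2×10⁻⁸ × 3.026 m × 48.3 = 7.4832×10⁻⁵ m = 0.074832 mm
difference = 1.3008 − 0.074832 = 1.225968 mm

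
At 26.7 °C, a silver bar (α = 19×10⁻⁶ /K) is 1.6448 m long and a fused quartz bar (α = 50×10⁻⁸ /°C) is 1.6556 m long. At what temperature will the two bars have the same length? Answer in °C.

T = 381.7 °C

L₁(1 + α₁ΔT) = L₂(1 + α₂ΔT) ⇒ ΔT = (L₂ − L₁)/(α₁L₁ − α₂L₂)
L₂ − L₁ = 1.6556 − 1.6448 = 1.08×10⁻² m
α₁L₁ − α₂L₂ = 19×10⁻⁶×1.6448 − 50×10⁻⁸×1.6556 = 3.04234×10⁻⁵ m/K
ΔT = 1.08×10⁻² / 3.04234×10⁻⁵ = 354.990 K
T = 26.7 + 354.990 = 381.690 °C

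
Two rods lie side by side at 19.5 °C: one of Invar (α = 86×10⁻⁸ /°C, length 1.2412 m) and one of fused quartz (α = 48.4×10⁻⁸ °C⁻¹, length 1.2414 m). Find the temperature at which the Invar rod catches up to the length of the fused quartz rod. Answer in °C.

T = 448.1 °C

L₁(1 + α₁ΔT) = L₂(1 + α₂ΔT) ⇒ ΔT = (L₂ − L₁)/(α₁L₁ − α₂L₂)
L₂ − L₁ = 1.2414 − 1.2412 = 2.00×10⁻⁴ m
α₁L₁ − α₂L₂ = 86×10⁻⁸×1.2412 − 48.4×10⁻⁸×1.2414 = 4.665944×10⁻⁷ m/K
ΔT = 2.00×10⁻⁴ / 4.665944×10⁻⁷ = 428.638 K
T = 19.5 + 428.638 = 448.138 °C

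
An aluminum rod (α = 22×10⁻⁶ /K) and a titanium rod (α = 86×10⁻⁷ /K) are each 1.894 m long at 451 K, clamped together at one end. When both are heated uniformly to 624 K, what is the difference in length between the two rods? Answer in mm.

4.39 mm

ΔT = 173 K
aluminum: ΔL = 22×10⁻⁶ × 1.894 m × 173 = 7.2086×10⁻³ m = 7.2086 mm
titanium: ΔL = 86×10⁻⁷ × 1.894 m × 173 = 2.8179×10⁻³ m = 2.8179 mm
difference = 7.2086 − 2.8179 = 4.3907 mm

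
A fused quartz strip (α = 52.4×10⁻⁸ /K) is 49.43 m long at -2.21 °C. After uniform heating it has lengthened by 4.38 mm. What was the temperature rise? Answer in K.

ΔL = αL₀ΔT ⇒ ΔT = ΔL / (αL₀)
ΔT = 4.38×10⁻³ m / (52.4×10⁻⁸ × 49.43 m) = 169.10 K

ΔT = 169 K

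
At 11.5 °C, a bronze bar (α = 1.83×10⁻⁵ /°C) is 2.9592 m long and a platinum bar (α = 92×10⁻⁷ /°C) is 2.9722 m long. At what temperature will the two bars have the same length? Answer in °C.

Equal length when α₁L₁ΔT − α₂L₂ΔT = L₂ − L₁ = 1.30×10⁻² m
α₁L₁ = 5.415336×10⁻⁵, α₂L₂ = 2.734424×10⁻⁵ → Δ(αL) = 2.680912×10⁻⁵ m/K
ΔT = 1.30×10⁻² / 2.680912×10⁻⁵ = 484.910 K, so T = 11.5 + 484.910 = 496.410 °C

T = 496.4 °C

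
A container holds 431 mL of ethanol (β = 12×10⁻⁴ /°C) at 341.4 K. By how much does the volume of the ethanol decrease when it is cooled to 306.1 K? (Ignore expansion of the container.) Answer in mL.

ΔV = 18.3 mL

|ΔT| = |306.1 − 341.4| = 35.3 K
ΔV = βV₀ΔT = (12×10⁻⁴)(431)(35.3) = 18.3 mL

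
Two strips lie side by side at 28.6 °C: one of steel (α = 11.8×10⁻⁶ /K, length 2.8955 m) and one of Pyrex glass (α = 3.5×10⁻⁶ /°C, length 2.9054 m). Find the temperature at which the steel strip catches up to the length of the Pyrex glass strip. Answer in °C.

Equal length when α₁L₁ΔT − α₂L₂ΔT = L₂ − L₁ = 9.90×10⁻³ m
α₁L₁ = 3.41669×10⁻⁵, α₂L₂ = 1.01689×10⁻⁵ → Δ(αL) = 2.3998×10⁻⁵ m/K
ΔT = 9.90×10⁻³ / 2.3998×10⁻⁵ = 412.534 K, so T = 28.6 + 412.534 = 441.134 °C

T = 441.1 °C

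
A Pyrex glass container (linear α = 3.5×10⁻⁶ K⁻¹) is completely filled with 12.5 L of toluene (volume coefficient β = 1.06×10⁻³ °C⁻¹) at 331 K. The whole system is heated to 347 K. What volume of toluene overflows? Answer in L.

The container also expands: β_container ≈ 3α = 1.05×10⁻⁵ /K
Net overflow = V₀(β_liq − 3α_cont)ΔT
β − 3α = 1.06×10⁻³ − 1.05×10⁻⁵ = 1.0495×10⁻³ /K; ΔT = 16 K
ΔV = 12.5 × 1.0495×10⁻³ × 16 = 0.210 L

0.210 L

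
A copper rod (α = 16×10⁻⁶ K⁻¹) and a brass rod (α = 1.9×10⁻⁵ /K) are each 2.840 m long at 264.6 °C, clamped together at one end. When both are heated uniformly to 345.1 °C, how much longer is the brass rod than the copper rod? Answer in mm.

0.686 mm

ΔT = 80.5 K
copper: ΔL = 16×10⁻⁶ × 2.840 m × 80.5 = 3.6579×10⁻³ m = 3.6579 mm
brass: ΔL = 1.9×10⁻⁵ × 2.840 m × 80.5 = 4.3438×10⁻³ m = 4.3438 mm
difference = 4.3438 − 3.6579 = 0.6859 mm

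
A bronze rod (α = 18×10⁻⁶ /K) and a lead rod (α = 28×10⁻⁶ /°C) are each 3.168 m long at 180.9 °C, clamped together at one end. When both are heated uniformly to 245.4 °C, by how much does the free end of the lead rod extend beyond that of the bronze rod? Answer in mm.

ΔT = 64.5 K
bronze: ΔL = 18×10⁻⁶ × 3.168 m × 64.5 = 3.6780×10⁻³ m = 3.6780 mm
lead: ΔL = 28×10⁻⁶ × 3.168 m × 64.5 = 5.7214×10⁻³ m = 5.7214 mm
difference = 5.7214 − 3.6780 = 2.0434 mm

2.04 mm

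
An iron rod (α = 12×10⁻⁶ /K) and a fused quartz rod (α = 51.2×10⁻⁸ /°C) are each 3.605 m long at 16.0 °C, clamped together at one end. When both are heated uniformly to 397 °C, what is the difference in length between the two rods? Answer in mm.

ΔT = 381.0 K
iron: ΔL = 12×10⁻⁶ × 3.605 m × 381.0 = 1.6482×10⁻² m = 16.482 mm
fused quartz: ΔL = 51.2×10⁻⁸ × 3.605 m × 381.0 = 7.0323×10⁻⁴ m = 0.70323 mm
difference = 16.482 − 0.70323 = 15.77877 mm

15.8 mm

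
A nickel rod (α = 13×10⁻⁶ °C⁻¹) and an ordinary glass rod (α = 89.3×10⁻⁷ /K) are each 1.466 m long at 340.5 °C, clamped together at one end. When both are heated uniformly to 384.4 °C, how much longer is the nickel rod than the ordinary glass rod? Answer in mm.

ΔT = 43.9 K
nickel: ΔL = 13×10⁻⁶ × 1.466 m × 43.9 = 8.3665×10⁻⁴ m = 0.83665 mm
ordinary glass: ΔL = 89.3×10⁻⁷ × 1.466 m × 43.9 = 5.7471×10⁻⁴ m = 0.57471 mm
difference = 0.83665 − 0.57471 = 0.26194 mm

0.262 mm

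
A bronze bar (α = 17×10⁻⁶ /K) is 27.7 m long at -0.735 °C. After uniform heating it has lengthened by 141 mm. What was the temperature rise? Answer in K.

ΔT = 299 K

ΔL = αL₀ΔT ⇒ ΔT = ΔL / (αL₀)
ΔT = 141×10⁻³ m / (17×10⁻⁶ × 27.7 m) = 299.43 K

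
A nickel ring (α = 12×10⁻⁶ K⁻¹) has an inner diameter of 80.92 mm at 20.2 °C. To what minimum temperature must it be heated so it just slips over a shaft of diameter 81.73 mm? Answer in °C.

T = 854 °C

Required Δd = 81.73 − 80.92 = 0.81 mm
Δd = αd₀ΔT ⇒ ΔT = Δd/(αd₀) = 0.81 / (12×10⁻⁶ × 80.92) = 834.16 K
T_min = 20.2 + 834.16 = 854.36 °C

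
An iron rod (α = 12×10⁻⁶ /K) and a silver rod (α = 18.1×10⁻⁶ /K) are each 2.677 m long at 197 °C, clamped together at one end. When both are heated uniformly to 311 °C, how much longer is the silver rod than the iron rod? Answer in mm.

1.86 mm

ΔT = 114 K
iron: ΔL = 12×10⁻⁶ × 2.677 m × 114 = 3.6621×10⁻³ m = 3.6621 mm
silver: ΔL = 18.1×10⁻⁶ × 2.677 m × 114 = 5.5237×10⁻³ m = 5.5237 mm
difference = 5.5237 − 3.6621 = 1.8616 mm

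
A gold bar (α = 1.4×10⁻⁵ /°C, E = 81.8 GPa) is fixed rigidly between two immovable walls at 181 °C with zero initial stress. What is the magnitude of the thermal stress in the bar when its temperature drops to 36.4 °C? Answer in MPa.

σ = 166 MPa

Fully constrained: the free strain ε = αΔT is blocked, so σ = Eε = EαΔT.
|ΔT| = 144.6 K
σ = 81.8×10⁹ × 1.4×10⁻⁵ × 144.6 = 1.66×10⁸ Pa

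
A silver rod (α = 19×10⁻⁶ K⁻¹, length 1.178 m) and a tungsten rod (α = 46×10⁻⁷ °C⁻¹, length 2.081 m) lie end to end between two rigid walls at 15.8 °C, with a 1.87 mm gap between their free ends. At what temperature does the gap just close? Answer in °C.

T = 74.3 °C

Gap closes when ΔL₁ + ΔL₂ = 1.87 mm = 1.87×10⁻³ m
(α₁L₁ + α₂L₂)ΔT = g
α₁L₁ + α₂L₂ = 19×10⁻⁶×1.178 + 46×10⁻⁷×2.081 = 3.19546×10⁻⁵ m/K
ΔT = 1.87×10⁻³ / 3.19546×10⁻⁵ = 58.521 K
T = 15.8 + 58.521 = 74.321 °C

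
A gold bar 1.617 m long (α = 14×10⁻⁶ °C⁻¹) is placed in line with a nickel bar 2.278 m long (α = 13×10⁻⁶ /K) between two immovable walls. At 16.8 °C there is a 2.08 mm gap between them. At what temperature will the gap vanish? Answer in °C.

T = 56.6 °C

Gap closes when ΔL₁ + ΔL₂ = 2.08 mm = 2.08×10⁻³ m
(α₁L₁ + α₂L₂)ΔT = g
α₁L₁ + α₂L₂ = 14×10⁻⁶×1.617 + 13×10⁻⁶×2.278 = 5.2252×10⁻⁵ m/K
ΔT = 2.08×10⁻³ / 5.2252×10⁻⁵ = 39.807 K
T = 16.8 + 39.807 = 56.607 °C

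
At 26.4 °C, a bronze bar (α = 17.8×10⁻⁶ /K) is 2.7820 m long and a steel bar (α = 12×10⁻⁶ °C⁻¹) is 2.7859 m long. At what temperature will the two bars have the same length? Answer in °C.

Equal length when α₁L₁ΔT − α₂L₂ΔT = L₂ − L₁ = 3.90×10⁻³ m
α₁L₁ = 4.95196×10⁻⁵, α₂L₂ = 3.34308×10⁻⁵ → Δ(αL) = 1.60888×10⁻⁵ m/K
ΔT = 3.90×10⁻³ / 1.60888×10⁻⁵ = 242.405 K, so T = 26.4 + 242.405 = 268.805 °C

T = 268.8 °C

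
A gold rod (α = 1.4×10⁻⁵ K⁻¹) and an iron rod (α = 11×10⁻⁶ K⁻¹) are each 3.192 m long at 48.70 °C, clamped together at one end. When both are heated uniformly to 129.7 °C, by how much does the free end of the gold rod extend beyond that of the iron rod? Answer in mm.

0.776 mm

ΔT = 81.00 K
gold: ΔL = 1.4×10⁻⁵ × 3.192 m × 81.00 = 3.6197×10⁻³ m = 3.6197 mm
iron: ΔL = 11×10⁻⁶ × 3.192 m × 81.00 = 2.8441×10⁻³ m = 2.8441 mm
difference = 3.6197 − 2.8441 = 0.7756 mm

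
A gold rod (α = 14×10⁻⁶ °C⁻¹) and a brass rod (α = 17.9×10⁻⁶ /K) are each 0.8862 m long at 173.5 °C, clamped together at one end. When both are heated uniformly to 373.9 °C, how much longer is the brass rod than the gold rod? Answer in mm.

0.693 mm

ΔT = 200.4 K
gold: ΔL = 14×10⁻⁶ × 0.8862 m × 200.4 = 2.4863×10⁻³ m = 2.4863 mm
brass: ΔL = 17.9×10⁻⁶ × 0.8862 m × 200.4 = 3.1789×10⁻³ m = 3.1789 mm
difference = 3.1789 − 2.4863 = 0.6926 mm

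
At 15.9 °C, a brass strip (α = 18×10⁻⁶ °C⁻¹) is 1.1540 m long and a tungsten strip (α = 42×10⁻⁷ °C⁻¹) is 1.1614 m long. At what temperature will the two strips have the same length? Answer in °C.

L₁(1 + α₁ΔT) = L₂(1 + α₂ΔT) ⇒ ΔT = (L₂ − L₁)/(α₁L₁ − α₂L₂)
L₂ − L₁ = 1.1614 − 1.1540 = 7.40×10⁻³ m
α₁L₁ − α₂L₂ = 18×10⁻⁶×1.1540 − 42×10⁻⁷×1.1614 = 1.589412×10⁻⁵ m/K
ΔT = 7.40×10⁻³ / 1.589412×10⁻⁵ = 465.581 K
T = 15.9 + 465.581 = 481.481 °C

T = 481.5 °C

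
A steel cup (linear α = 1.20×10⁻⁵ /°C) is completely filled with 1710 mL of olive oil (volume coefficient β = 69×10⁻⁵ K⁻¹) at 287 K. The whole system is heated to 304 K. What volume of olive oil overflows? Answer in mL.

The cup also expands: β_container ≈ 3α = 3.6×10⁻⁵ /K
Net overflow = V₀(β_liq − 3α_cont)ΔT
β − 3α = 6.90×10⁻⁴ − 3.6×10⁻⁵ = 6.54×10⁻⁴ /K; ΔT = 17 K
ΔV = 1710 × 6.54×10⁻⁴ × 17 = 19.0 mL

19.0 mL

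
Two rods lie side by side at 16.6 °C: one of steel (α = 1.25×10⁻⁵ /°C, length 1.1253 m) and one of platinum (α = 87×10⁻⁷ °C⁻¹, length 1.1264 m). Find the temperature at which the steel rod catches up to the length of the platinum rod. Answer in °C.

T = 274.4 °C

L₁(1 + α₁ΔT) = L₂(1 + α₂ΔT) ⇒ ΔT = (L₂ − L₁)/(α₁L₁ − α₂L₂)
L₂ − L₁ = 1.1264 − 1.1253 = 1.10×10⁻³ m
α₁L₁ − α₂L₂ = 1.25×10⁻⁵×1.1253 − 87×10⁻⁷×1.1264 = 4.26657×10⁻⁶ m/K
ΔT = 1.10×10⁻³ / 4.26657×10⁻⁶ = 257.818 K
T = 16.6 + 257.818 = 274.418 °C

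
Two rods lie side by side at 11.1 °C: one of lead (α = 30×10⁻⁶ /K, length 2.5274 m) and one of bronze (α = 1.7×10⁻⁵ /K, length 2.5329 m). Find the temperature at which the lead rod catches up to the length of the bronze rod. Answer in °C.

L₁(1 + α₁ΔT) = L₂(1 + α₂ΔT) ⇒ ΔT = (L₂ − L₁)/(α₁L₁ − α₂L₂)
L₂ − L₁ = 2.5329 − 2.5274 = 5.50×10⁻³ m
α₁L₁ − α₂L₂ = 30×10⁻⁶×2.5274 − 1.7×10⁻⁵×2.5329 = 3.27627×10⁻⁵ m/K
ΔT = 5.50×10⁻³ / 3.27627×10⁻⁵ = 167.874 K
T = 11.1 + 167.874 = 178.974 °C

T = 179.0 °C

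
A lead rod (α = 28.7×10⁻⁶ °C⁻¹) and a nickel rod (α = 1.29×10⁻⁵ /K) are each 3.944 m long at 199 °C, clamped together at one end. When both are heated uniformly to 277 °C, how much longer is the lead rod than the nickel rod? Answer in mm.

ΔT = 78 K
lead: ΔL = 28.7×10⁻⁶ × 3.944 m × 78 = 8.8290×10⁻³ m = 8.8290 mm
nickel: ΔL = 1.29×10⁻⁵ × 3.944 m × 78 = 3.9685×10⁻³ m = 3.9685 mm
difference = 8.8290 − 3.9685 = 4.8605 mm

4.86 mm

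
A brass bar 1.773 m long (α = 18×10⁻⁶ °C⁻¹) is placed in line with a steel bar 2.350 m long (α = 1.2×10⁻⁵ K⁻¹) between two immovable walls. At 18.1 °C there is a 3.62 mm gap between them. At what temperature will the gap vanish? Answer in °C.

Gap closes when ΔL₁ + ΔL₂ = 3.62 mm = 3.62×10⁻³ m
(α₁L₁ + α₂L₂)ΔT = g
α₁L₁ + α₂L₂ = 18×10⁻⁶×1.773 + 1.2×10⁻⁵×2.350 = 6.0114×10⁻⁵ m/K
ΔT = 3.62×10⁻³ / 6.0114×10⁻⁵ = 60.219 K
T = 18.1 + 60.219 = 78.319 °C

T = 78.3 °C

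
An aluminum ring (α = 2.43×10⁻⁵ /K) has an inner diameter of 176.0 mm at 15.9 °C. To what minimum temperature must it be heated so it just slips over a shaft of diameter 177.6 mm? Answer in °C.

Required Δd = 177.6 − 176.0 = 1.6 mm
Δd = αd₀ΔT ⇒ ΔT = Δd/(αd₀) = 1.6 / (2.43×10⁻⁵ × 176.0) = 374.11 K
T_min = 15.9 + 374.11 = 390.01 °C

T = 390 °C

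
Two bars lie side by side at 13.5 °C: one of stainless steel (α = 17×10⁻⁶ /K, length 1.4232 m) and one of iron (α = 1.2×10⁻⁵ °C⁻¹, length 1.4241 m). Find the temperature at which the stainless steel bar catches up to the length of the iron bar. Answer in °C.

Equal length when α₁L₁ΔT − α₂L₂ΔT = L₂ − L₁ = 9.00×10⁻⁴ m
α₁L₁ = 2.41944×10⁻⁵, α₂L₂ = 1.70892×10⁻⁵ → Δ(αL) = 7.1052×10⁻⁶ m/K
ΔT = 9.00×10⁻⁴ / 7.1052×10⁻⁶ = 126.668 K, so T = 13.5 + 126.668 = 140.168 °C

T = 140.2 °C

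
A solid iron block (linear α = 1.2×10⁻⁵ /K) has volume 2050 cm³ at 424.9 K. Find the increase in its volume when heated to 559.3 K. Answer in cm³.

Isotropic solid: β ≈ 3α = 3.6×10⁻⁵ /K; ΔT = 134.4 K
ΔV = 3αV₀ΔT = 3(1.2×10⁻⁵)(2050)(134.4) = 9.92 cm³

ΔV = 9.92 cm³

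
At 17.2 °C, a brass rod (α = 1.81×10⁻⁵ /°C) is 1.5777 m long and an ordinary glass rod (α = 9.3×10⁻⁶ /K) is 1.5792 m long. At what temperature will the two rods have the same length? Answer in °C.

T = 125.3 °C

L₁(1 + α₁ΔT) = L₂(1 + α₂ΔT) ⇒ ΔT = (L₂ − L₁)/(α₁L₁ − α₂L₂)
L₂ − L₁ = 1.5792 − 1.5777 = 1.50×10⁻³ m
α₁L₁ − α₂L₂ = 1.81×10⁻⁵×1.5777 − 9.3×10⁻⁶×1.5792 = 1.386981×10⁻⁵ m/K
ΔT = 1.50×10⁻³ / 1.386981×10⁻⁵ = 108.149 K
T = 17.2 + 108.149 = 125.349 °C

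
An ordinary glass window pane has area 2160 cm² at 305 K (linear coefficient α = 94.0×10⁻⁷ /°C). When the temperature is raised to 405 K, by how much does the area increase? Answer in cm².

Area coefficient ≈ 2α; |ΔT| = 100 K
ΔA = 2αA₀ΔT = 2(94.0×10⁻⁷)(2160)(100) = 4.06 cm²

ΔA = 4.06 cm²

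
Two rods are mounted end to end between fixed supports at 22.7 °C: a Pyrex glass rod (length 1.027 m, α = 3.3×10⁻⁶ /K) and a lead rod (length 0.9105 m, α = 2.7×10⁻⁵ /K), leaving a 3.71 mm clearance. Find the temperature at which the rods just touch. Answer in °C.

Gap closes when ΔL₁ + ΔL₂ = 3.71 mm = 3.71×10⁻³ m
(α₁L₁ + α₂L₂)ΔT = g
α₁L₁ + α₂L₂ = 3.3×10⁻⁶×1.027 + 2.7×10⁻⁵×0.9105 = 2.79726×10⁻⁵ m/K
ΔT = 3.71×10⁻³ / 2.79726×10⁻⁵ = 132.63 K
T = 22.7 + 132.63 = 155.33 °C

T = 155 °C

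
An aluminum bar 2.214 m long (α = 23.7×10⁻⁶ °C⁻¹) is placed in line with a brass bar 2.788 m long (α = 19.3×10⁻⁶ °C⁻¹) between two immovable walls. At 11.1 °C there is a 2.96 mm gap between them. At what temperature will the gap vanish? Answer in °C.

T = 39.0 °C

Gap closes when ΔL₁ + ΔL₂ = 2.96 mm = 2.96×10⁻³ m
(α₁L₁ + α₂L₂)ΔT = g
α₁L₁ + α₂L₂ = 23.7×10⁻⁶×2.214 + 19.3×10⁻⁶×2.788 = 1.062802×10⁻⁴ m/K
ΔT = 2.96×10⁻³ / 1.062802×10⁻⁴ = 27.851 K
T = 11.1 + 27.851 = 38.951 °C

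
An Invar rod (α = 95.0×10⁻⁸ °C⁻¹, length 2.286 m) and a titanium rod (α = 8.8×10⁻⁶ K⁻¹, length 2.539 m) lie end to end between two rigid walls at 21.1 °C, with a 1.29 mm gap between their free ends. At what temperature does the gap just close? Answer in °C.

α₁L₁ = 2.1717×10⁻⁶ m/K, α₂L₂ = 2.23432×10⁻⁵ m/K → total 2.45149×10⁻⁵ m/K
ΔT = g/(α₁L₁+α₂L₂) = 1.29×10⁻³ / 2.45149×10⁻⁵ = 52.621 K
T = 21.1 + 52.621 = 73.721 °C

T = 73.7 °C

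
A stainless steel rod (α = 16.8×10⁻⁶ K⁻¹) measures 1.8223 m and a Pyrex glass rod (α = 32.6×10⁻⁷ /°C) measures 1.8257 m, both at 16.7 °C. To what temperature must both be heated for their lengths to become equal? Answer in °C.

T = 154.6 °C

L₁(1 + α₁ΔT) = L₂(1 + α₂ΔT) ⇒ ΔT = (L₂ − L₁)/(α₁L₁ − α₂L₂)
L₂ − L₁ = 1.8257 − 1.8223 = 3.40×10⁻³ m
α₁L₁ − α₂L₂ = 16.8×10⁻⁶×1.8223 − 32.6×10⁻⁷×1.8257 = 2.4662858×10⁻⁵ m/K
ΔT = 3.40×10⁻³ / 2.4662858×10⁻⁵ = 137.859 K
T = 16.7 + 137.859 = 154.559 °C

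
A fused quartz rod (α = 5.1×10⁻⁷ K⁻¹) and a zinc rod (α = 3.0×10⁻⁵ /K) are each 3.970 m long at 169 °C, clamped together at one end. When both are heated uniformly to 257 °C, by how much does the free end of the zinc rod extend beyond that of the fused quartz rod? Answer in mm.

ΔT = 88 K
fused quartz: ΔL = 5.1×10⁻⁷ × 3.970 m × 88 = 1.7817×10⁻⁴ m = 0.17817 mm
zinc: ΔL = 3.0×10⁻⁵ × 3.970 m × 88 = 1.0481×10⁻² m = 10.481 mm
difference = 10.481 − 0.17817 = 10.30283 mm

10.3 mm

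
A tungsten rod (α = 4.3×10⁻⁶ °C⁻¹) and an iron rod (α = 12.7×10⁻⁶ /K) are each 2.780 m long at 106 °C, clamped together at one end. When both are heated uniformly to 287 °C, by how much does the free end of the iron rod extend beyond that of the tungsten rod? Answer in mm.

4.23 mm

ΔT = 181 K
tungsten: ΔL = 4.3×10⁻⁶ × 2.780 m × 181 = 2.1637×10⁻³ m = 2.1637 mm
iron: ΔL = 12.7×10⁻⁶ × 2.780 m × 181 = 6.3904×10⁻³ m = 6.3904 mm
difference = 6.3904 − 2.1637 = 4.2267 mm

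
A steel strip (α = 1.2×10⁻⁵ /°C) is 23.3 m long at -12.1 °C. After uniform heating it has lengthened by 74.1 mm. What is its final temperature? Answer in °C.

T = 253 °C

ΔL = αL₀ΔT ⇒ ΔT = ΔL / (αL₀)
ΔT = 74.1×10⁻³ m / (1.2×10⁻⁵ × 23.3 m) = 265.02 K
T = -12.1 + 265.02 = 252.92 °C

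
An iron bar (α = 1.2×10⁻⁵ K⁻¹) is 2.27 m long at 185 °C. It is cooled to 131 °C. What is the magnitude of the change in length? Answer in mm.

|ΔT| = |131 − 185| = 54 K
ΔL = αL₀ΔT = (1.2×10⁻⁵)(2.27)(54) = 1.47×10⁻³ m

ΔL = 1.47 mm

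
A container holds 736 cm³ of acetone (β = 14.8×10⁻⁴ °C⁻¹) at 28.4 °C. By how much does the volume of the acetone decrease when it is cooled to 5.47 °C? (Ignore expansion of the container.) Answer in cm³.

ΔV = 25.0 cm³

|ΔT| = |5.47 − 28.4| = 22.93 K
ΔV = βV₀ΔT = (14.8×10⁻⁴)(736)(22.93) = 25.0 cm³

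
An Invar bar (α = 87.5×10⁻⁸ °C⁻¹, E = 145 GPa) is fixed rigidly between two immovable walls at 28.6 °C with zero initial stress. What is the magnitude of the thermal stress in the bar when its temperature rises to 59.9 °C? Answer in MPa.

σ = 3.97 MPa

Fully constrained: the free strain ε = αΔT is blocked, so σ = Eε = EαΔT.
|ΔT| = 31.3 K
σ = 145×10⁹ × 87.5×10⁻⁸ × 31.3 = 3.97×10⁶ Pa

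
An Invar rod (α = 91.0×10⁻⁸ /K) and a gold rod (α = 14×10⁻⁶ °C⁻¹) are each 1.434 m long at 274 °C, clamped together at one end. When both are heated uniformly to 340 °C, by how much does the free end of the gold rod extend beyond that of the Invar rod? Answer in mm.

ΔT = 66 K
Invar: ΔL = 91.0×10⁻⁸ × 1.434 m × 66 = 8.6126×10⁻⁵ m = 0.086126 mm
gold: ΔL = 14×10⁻⁶ × 1.434 m × 66 = 1.3250×10⁻³ m = 1.3250 mm
difference = 1.3250 − 0.086126 = 1.238874 mm

1.24 mm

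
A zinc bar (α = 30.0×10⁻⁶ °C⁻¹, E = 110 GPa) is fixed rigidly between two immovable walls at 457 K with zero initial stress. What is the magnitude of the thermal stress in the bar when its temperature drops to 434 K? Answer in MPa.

Fully constrained: the free strain ε = αΔT is blocked, so σ = Eε = EαΔT.
|ΔT| = 23 K
σ = 110×10⁹ × 30.0×10⁻⁶ × 23 = 7.59×10⁷ Pa

σ = 75.9 MPa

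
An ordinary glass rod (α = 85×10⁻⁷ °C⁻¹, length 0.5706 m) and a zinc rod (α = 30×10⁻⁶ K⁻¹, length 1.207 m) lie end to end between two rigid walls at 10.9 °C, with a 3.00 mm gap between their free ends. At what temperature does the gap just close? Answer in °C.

Gap closes when ΔL₁ + ΔL₂ = 3.00 mm = 3.00×10⁻³ m
(α₁L₁ + α₂L₂)ΔT = g
α₁L₁ + α₂L₂ = 85×10⁻⁷×0.5706 + 30×10⁻⁶×1.207 = 4.10601×10⁻⁵ m/K
ΔT = 3.00×10⁻³ / 4.10601×10⁻⁵ = 73.064 K
T = 10.9 + 73.064 = 83.964 °C

T = 84.0 °C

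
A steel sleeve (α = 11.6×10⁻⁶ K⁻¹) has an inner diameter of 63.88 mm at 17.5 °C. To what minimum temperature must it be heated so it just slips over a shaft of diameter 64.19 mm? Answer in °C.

T = 436 °C

Required Δd = 64.19 − 63.88 = 0.31 mm
Δd = αd₀ΔT ⇒ ΔT = Δd/(αd₀) = 0.31 / (11.6×10⁻⁶ × 63.88) = 418.35 K
T_min = 17.5 + 418.35 = 435.85 °C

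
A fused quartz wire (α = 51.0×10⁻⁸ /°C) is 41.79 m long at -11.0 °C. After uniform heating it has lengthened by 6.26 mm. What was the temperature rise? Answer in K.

ΔL = αL₀ΔT ⇒ ΔT = ΔL / (αL₀)
ΔT = 6.26×10⁻³ m / (51.0×10⁻⁸ × 41.79 m) = 293.72 K

ΔT = 294 K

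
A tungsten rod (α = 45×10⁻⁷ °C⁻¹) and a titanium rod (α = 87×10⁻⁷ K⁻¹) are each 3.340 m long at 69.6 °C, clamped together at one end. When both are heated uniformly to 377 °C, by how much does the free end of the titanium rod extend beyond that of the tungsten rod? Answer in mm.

4.31 mm

ΔT = 307.4 K
tungsten: ΔL = 45×10⁻⁷ × 3.340 m × 307.4 = 4.6202×10⁻³ m = 4.6202 mm
titanium: ΔL = 87×10⁻⁷ × 3.340 m × 307.4 = 8.9324×10⁻³ m = 8.9324 mm
difference = 8.9324 − 4.6202 = 4.3122 mm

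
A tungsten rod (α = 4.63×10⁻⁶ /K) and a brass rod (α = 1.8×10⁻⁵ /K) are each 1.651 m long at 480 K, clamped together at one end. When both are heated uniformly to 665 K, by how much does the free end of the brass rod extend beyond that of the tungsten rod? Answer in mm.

ΔT = 185 K
tungsten: ΔL = 4.63×10⁻⁶ × 1.651 m × 185 = 1.4142×10⁻³ m = 1.4142 mm
brass: ΔL = 1.8×10⁻⁵ × 1.651 m × 185 = 5.4978×10⁻³ m = 5.4978 mm
difference = 5.4978 − 1.4142 = 4.0836 mm

4.08 mm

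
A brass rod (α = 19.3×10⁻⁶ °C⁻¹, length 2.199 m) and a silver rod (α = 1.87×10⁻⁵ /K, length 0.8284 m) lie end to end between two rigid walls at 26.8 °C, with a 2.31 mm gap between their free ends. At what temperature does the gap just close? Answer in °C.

T = 66.7 °C

Gap closes when ΔL₁ + ΔL₂ = 2.31 mm = 2.31×10⁻³ m
(α₁L₁ + α₂L₂)ΔT = g
α₁L₁ + α₂L₂ = 19.3×10⁻⁶×2.199 + 1.87×10⁻⁵×0.8284 = 5.793178×10⁻⁵ m/K
ΔT = 2.31×10⁻³ / 5.793178×10⁻⁵ = 39.874 K
T = 26.8 + 39.874 = 66.674 °C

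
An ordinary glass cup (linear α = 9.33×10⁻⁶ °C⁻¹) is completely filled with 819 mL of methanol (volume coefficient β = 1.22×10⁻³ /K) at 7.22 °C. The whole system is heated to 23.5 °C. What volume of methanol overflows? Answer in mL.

15.9 mL

The cup also expands: β_container ≈ 3α = 2.799×10⁻⁵ /K
Net overflow = V₀(β_liq − 3α_cont)ΔT
β − 3α = 1.22×10⁻³ − 2.799×10⁻⁵ = 1.19201×10⁻³ /K; ΔT = 16.28 K
ΔV = 819 × 1.19201×10⁻³ × 16.28 = 15.9 mL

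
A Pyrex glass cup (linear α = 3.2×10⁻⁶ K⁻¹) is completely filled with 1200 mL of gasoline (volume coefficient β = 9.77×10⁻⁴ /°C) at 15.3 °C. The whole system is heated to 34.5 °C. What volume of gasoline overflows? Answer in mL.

The cup also expands: β_container ≈ 3α = 9.6×10⁻⁶ /K
Net overflow = V₀(β_liq − 3α_cont)ΔT
β − 3α = 9.77×10⁻⁴ − 9.6×10⁻⁶ = 9.674×10⁻⁴ /K; ΔT = 19.2 K
ΔV = 1200 × 9.674×10⁻⁴ × 19.2 = 22.3 mL

22.3 mL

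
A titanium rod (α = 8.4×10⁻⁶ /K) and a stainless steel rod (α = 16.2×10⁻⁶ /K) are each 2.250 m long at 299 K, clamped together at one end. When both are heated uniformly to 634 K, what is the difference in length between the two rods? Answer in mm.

ΔT = 335 K
titanium: ΔL = 8.4×10⁻⁶ × 2.250 m × 335 = 6.3315×10⁻³ m = 6.3315 mm
stainless steel: ΔL = 16.2×10⁻⁶ × 2.250 m × 335 = 1.2211×10⁻² m = 12.211 mm
difference = 12.211 − 6.3315 = 5.8795 mm

5.88 mm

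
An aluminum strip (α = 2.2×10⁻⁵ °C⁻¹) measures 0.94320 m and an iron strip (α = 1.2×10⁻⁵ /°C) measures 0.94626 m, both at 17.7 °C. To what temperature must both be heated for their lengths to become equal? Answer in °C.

Equal length when α₁L₁ΔT − α₂L₂ΔT = L₂ − L₁ = 3.06×10⁻³ m
α₁L₁ = 2.07504×10⁻⁵, α₂L₂ = 1.135512×10⁻⁵ → Δ(αL) = 9.39528×10⁻⁶ m/K
ΔT = 3.06×10⁻³ / 9.39528×10⁻⁶ = 325.695 K, so T = 17.7 + 325.695 = 343.395 °C

T = 343.4 °C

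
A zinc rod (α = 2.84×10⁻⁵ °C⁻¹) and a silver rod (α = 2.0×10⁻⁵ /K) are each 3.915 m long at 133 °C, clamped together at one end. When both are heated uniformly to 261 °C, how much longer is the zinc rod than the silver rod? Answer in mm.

ΔT = 128 K
zinc: ΔL = 2.84×10⁻⁵ × 3.915 m × 128 = 1.4232×10⁻² m = 14.232 mm
silver: ΔL = 2.0×10⁻⁵ × 3.915 m × 128 = 1.0022×10⁻² m = 10.022 mm
difference = 14.232 − 10.022 = 4.210 mm

4.21 mm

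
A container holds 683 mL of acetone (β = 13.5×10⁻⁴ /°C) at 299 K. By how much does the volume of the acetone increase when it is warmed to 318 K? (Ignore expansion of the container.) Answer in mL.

ΔV = 17.5 mL

|ΔT| = |318 − 299| = 19 K
ΔV = βV₀ΔT = (13.5×10⁻⁴)(683)(19) = 17.5 mL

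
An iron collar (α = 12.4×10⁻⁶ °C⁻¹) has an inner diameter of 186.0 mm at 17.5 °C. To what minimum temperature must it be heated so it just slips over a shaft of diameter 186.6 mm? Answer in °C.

T = 278 °C

Required Δd = 186.6 − 186.0 = 0.6 mm
Δd = αd₀ΔT ⇒ ΔT = Δd/(αd₀) = 0.6 / (12.4×10⁻⁶ × 186.0) = 260.15 K
T_min = 17.5 + 260.15 = 277.65 °C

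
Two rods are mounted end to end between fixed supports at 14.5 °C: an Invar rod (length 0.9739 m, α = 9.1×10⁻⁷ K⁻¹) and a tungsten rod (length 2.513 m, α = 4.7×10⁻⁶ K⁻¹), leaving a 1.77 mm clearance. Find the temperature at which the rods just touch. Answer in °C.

Gap closes when ΔL₁ + ΔL₂ = 1.77 mm = 1.77×10⁻³ m
(α₁L₁ + α₂L₂)ΔT = g
α₁L₁ + α₂L₂ = 9.1×10⁻⁷×0.9739 + 4.7×10⁻⁶×2.513 = 1.2697349×10⁻⁵ m/K
ΔT = 1.77×10⁻³ / 1.2697349×10⁻⁵ = 139.40 K
T = 14.5 + 139.40 = 153.90 °C

T = 154 °C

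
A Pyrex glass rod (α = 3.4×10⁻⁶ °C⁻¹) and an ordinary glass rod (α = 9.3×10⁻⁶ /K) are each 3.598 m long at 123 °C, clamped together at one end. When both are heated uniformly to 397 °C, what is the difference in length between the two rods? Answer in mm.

5.82 mm

ΔT = 274 K
Pyrex glass: ΔL = 3.4×10⁻⁶ × 3.598 m × 274 = 3.3519×10⁻³ m = 3.3519 mm
ordinary glass: ΔL = 9.3×10⁻⁶ × 3.598 m × 274 = 9.1684×10⁻³ m = 9.1684 mm
difference = 9.1684 − 3.3519 = 5.8165 mm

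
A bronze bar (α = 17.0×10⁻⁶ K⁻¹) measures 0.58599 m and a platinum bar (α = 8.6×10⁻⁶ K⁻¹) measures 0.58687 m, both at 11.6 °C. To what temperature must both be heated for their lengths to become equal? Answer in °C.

T = 190.7 °C

Equal length when α₁L₁ΔT − α₂L₂ΔT = L₂ − L₁ = 8.80×10⁻⁴ m
α₁L₁ = 9.96183×10⁻⁶, α₂L₂ = 5.047082×10⁻⁶ → Δ(αL) = 4.914748×10⁻⁶ m/K
ΔT = 8.80×10⁻⁴ / 4.914748×10⁻⁶ = 179.053 K, so T = 11.6 + 179.053 = 190.653 °C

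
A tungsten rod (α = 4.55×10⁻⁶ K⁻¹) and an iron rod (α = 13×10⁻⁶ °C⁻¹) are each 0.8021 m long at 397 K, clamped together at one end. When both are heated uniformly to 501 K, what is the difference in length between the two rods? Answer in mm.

0.705 mm

ΔT = 104 K
tungsten: ΔL = 4.55×10⁻⁶ × 0.8021 m × 104 = 3.7955×10⁻⁴ m = 0.37955 mm
iron: ΔL = 13×10⁻⁶ × 0.8021 m × 104 = 1.0844×10⁻³ m = 1.0844 mm
difference = 1.0844 − 0.37955 = 0.70485 mm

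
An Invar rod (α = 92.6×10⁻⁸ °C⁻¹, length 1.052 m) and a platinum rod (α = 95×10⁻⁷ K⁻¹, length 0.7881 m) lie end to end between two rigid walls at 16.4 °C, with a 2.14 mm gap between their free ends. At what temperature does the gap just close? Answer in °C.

T = 269 °C

Gap closes when ΔL₁ + ΔL₂ = 2.14 mm = 2.14×10⁻³ m
(α₁L₁ + α₂L₂)ΔT = g
α₁L₁ + α₂L₂ = 92.6×10⁻⁸×1.052 + 95×10⁻⁷×0.7881 = 8.461102×10⁻⁶ m/K
ΔT = 2.14×10⁻³ / 8.461102×10⁻⁶ = 252.92 K
T = 16.4 + 252.92 = 269.32 °C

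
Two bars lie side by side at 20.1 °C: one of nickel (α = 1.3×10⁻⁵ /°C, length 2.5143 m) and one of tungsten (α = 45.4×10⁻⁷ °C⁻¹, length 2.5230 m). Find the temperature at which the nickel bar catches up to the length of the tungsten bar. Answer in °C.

L₁(1 + α₁ΔT) = L₂(1 + α₂ΔT) ⇒ ΔT = (L₂ − L₁)/(α₁L₁ − α₂L₂)
L₂ − L₁ = 2.5230 − 2.5143 = 8.70×10⁻³ m
α₁L₁ − α₂L₂ = 1.3×10⁻⁵×2.5143 − 45.4×10⁻⁷×2.5230 = 2.123148×10⁻⁵ m/K
ΔT = 8.70×10⁻³ / 2.123148×10⁻⁵ = 409.769 K
T = 20.1 + 409.769 = 429.869 °C

T = 429.9 °C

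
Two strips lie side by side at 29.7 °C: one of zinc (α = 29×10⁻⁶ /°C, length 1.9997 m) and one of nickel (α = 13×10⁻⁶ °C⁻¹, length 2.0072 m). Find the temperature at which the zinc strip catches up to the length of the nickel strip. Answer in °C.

T = 264.8 °C

L₁(1 + α₁ΔT) = L₂(1 + α₂ΔT) ⇒ ΔT = (L₂ − L₁)/(α₁L₁ − α₂L₂)
L₂ − L₁ = 2.0072 − 1.9997 = 7.50×10⁻³ m
α₁L₁ − α₂L₂ = 29×10⁻⁶×1.9997 − 13×10⁻⁶×2.0072 = 3.18977×10⁻⁵ m/K
ΔT = 7.50×10⁻³ / 3.18977×10⁻⁵ = 235.127 K
T = 29.7 + 235.127 = 264.827 °C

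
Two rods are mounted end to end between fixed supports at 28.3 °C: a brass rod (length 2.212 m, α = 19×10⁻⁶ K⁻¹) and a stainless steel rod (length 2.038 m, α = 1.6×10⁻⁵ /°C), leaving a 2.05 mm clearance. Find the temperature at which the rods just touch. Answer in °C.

Gap closes when ΔL₁ + ΔL₂ = 2.05 mm = 2.05×10⁻³ m
(α₁L₁ + α₂L₂)ΔT = g
α₁L₁ + α₂L₂ = 19×10⁻⁶×2.212 + 1.6×10⁻⁵×2.038 = 7.4636×10⁻⁵ m/K
ΔT = 2.05×10⁻³ / 7.4636×10⁻⁵ = 27.467 K
T = 28.3 + 27.467 = 55.767 °C

T = 55.8 °C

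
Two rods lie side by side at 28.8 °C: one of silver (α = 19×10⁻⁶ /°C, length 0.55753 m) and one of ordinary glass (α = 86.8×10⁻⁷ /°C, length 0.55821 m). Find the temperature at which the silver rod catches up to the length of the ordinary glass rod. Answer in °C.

T = 147.1 °C

L₁(1 + α₁ΔT) = L₂(1 + α₂ΔT) ⇒ ΔT = (L₂ − L₁)/(α₁L₁ − α₂L₂)
L₂ − L₁ = 0.55821 − 0.55753 = 6.80×10⁻⁴ m
α₁L₁ − α₂L₂ = 19×10⁻⁶×0.55753 − 86.8×10⁻⁷×0.55821 = 5.7478072×10⁻⁶ m/K
ΔT = 6.80×10⁻⁴ / 5.7478072×10⁻⁶ = 118.306 K
T = 28.8 + 118.306 = 147.106 °C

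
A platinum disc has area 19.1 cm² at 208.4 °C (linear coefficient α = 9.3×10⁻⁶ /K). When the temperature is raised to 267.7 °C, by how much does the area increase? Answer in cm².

Area coefficient ≈ 2α; |ΔT| = 59.3 K
ΔA = 2αA₀ΔT = 2(9.3×10⁻⁶)(19.1)(59.3) = 0.0211 cm²

ΔA = 0.0211 cm²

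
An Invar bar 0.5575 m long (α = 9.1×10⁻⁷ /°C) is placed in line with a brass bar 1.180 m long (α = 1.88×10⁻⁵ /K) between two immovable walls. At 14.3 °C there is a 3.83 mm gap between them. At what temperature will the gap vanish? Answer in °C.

Gap closes when ΔL₁ + ΔL₂ = 3.83 mm = 3.83×10⁻³ m
(α₁L₁ + α₂L₂)ΔT = g
α₁L₁ + α₂L₂ = 9.1×10⁻⁷×0.5575 + 1.88×10⁻⁵×1.180 = 2.2691325×10⁻⁵ m/K
ΔT = 3.83×10⁻³ / 2.2691325×10⁻⁵ = 168.79 K
T = 14.3 + 168.79 = 183.09 °C

T = 183 °C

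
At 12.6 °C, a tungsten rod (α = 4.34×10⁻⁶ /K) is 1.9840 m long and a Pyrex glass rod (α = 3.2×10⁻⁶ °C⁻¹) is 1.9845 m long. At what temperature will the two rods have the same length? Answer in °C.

T = 233.8 °C

L₁(1 + α₁ΔT) = L₂(1 + α₂ΔT) ⇒ ΔT = (L₂ − L₁)/(α₁L₁ − α₂L₂)
L₂ − L₁ = 1.9845 − 1.9840 = 5.00×10⁻⁴ m
α₁L₁ − α₂L₂ = 4.34×10⁻⁶×1.9840 − 3.2×10⁻⁶×1.9845 = 2.26016×10⁻⁶ m/K
ΔT = 5.00×10⁻⁴ / 2.26016×10⁻⁶ = 221.223 K
T = 12.6 + 221.223 = 233.823 °C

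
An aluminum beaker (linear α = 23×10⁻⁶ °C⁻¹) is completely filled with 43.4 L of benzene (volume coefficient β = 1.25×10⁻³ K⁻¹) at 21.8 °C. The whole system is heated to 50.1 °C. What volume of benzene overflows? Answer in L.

1.45 L

The beaker also expands: β_container ≈ 3α = 6.9×10⁻⁵ /K
Net overflow = V₀(β_liq − 3α_cont)ΔT
β − 3α = 1.25×10⁻³ − 6.9×10⁻⁵ = 1.181×10⁻³ /K; ΔT = 28.3 K
ΔV = 43.4 × 1.181×10⁻³ × 28.3 = 1.45 L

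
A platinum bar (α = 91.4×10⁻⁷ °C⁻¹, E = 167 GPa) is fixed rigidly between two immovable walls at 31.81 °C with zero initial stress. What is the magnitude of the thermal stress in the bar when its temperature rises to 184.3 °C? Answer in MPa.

Fully constrained: the free strain ε = αΔT is blocked, so σ = Eε = EαΔT.
|ΔT| = 152.49 K
σ = 167×10⁹ × 91.4×10⁻⁷ × 152.49 = 2.33×10⁸ Pa

σ = 233 MPa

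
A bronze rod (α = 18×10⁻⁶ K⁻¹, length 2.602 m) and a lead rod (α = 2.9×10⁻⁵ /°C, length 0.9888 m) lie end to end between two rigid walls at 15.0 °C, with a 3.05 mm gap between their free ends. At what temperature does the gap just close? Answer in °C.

α₁L₁ = 4.6836×10⁻⁵ m/K, α₂L₂ = 2.86752×10⁻⁵ m/K → total 7.55112×10⁻⁵ m/K
ΔT = g/(α₁L₁+α₂L₂) = 3.05×10⁻³ / 7.55112×10⁻⁵ = 40.391 K
T = 15.0 + 40.391 = 55.391 °C

T = 55.4 °C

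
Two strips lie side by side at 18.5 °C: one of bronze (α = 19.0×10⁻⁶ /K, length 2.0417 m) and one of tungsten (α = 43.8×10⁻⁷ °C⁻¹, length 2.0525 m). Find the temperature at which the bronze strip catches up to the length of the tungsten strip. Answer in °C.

Equal length when α₁L₁ΔT − α₂L₂ΔT = L₂ − L₁ = 1.08×10⁻² m
α₁L₁ = 3.87923×10⁻⁵, α₂L₂ = 8.98995×10⁻⁶ → Δ(αL) = 2.980235×10⁻⁵ m/K
ΔT = 1.08×10⁻² / 2.980235×10⁻⁵ = 362.388 K, so T = 18.5 + 362.388 = 380.888 °C

T = 380.9 °C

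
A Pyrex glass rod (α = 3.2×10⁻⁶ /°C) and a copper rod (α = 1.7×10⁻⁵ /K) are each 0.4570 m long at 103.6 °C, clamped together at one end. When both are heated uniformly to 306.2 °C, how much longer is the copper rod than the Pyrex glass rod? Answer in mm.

1.28 mm

ΔT = 202.6 K
Pyrex glass: ΔL = 3.2×10⁻⁶ × 0.4570 m × 202.6 = 2.9628×10⁻⁴ m = 0.29628 mm
copper: ΔL = 1.7×10⁻⁵ × 0.4570 m × 202.6 = 1.5740×10⁻³ m = 1.5740 mm
difference = 1.5740 − 0.29628 = 1.27772 mm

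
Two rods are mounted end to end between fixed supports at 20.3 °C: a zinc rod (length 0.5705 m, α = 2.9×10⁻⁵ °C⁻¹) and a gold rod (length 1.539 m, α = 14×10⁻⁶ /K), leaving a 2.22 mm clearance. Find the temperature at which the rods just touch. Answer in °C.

Gap closes when ΔL₁ + ΔL₂ = 2.22 mm = 2.22×10⁻³ m
(α₁L₁ + α₂L₂)ΔT = g
α₁L₁ + α₂L₂ = 2.9×10⁻⁵×0.5705 + 14×10⁻⁶×1.539 = 3.80905×10⁻⁵ m/K
ΔT = 2.22×10⁻³ / 3.80905×10⁻⁵ = 58.282 K
T = 20.3 + 58.282 = 78.582 °C

T = 78.6 °C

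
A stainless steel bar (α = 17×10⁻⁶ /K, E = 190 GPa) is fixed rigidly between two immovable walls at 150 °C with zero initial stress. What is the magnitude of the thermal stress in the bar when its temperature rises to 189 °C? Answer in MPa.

Fully constrained: the free strain ε = αΔT is blocked, so σ = Eε = EαΔT.
|ΔT| = 39 K
σ = 190×10⁹ × 17×10⁻⁶ × 39 = 1.26×10⁸ Pa

σ = 126 MPa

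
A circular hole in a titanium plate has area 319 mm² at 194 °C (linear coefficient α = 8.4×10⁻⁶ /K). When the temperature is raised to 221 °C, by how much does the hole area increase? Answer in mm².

ΔA = 0.145 mm²

Area coefficient ≈ 2α; |ΔT| = 27 K
ΔA = 2αA₀ΔT = 2(8.4×10⁻⁶)(319)(27) = 0.145 mm²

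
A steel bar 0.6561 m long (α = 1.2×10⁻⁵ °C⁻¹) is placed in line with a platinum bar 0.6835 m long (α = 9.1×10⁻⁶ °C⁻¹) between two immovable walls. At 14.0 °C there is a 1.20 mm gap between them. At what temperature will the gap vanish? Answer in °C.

T = 99.1 °C

α₁L₁ = 7.8732×10⁻⁶ m/K, α₂L₂ = 6.21985×10⁻⁶ m/K → total 1.409305×10⁻⁵ m/K
ΔT = g/(α₁L₁+α₂L₂) = 1.20×10⁻³ / 1.409305×10⁻⁵ = 85.148 K
T = 14.0 + 85.148 = 99.148 °C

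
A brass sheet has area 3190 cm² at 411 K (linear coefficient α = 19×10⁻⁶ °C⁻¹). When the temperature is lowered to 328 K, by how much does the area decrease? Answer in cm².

ΔA = 10.1 cm²

Area coefficient ≈ 2α; |ΔT| = 83 K
ΔA = 2αA₀ΔT = 2(19×10⁻⁶)(3190)(83) = 10.1 cm²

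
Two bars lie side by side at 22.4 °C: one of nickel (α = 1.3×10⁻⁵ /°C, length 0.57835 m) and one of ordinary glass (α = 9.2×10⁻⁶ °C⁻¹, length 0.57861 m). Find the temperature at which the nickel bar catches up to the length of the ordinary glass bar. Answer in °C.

L₁(1 + α₁ΔT) = L₂(1 + α₂ΔT) ⇒ ΔT = (L₂ − L₁)/(α₁L₁ − α₂L₂)
L₂ − L₁ = 0.57861 − 0.57835 = 2.60×10⁻⁴ m
α₁L₁ − α₂L₂ = 1.3×10⁻⁵×0.57835 − 9.2×10⁻⁶×0.57861 = 2.195338×10⁻⁶ m/K
ΔT = 2.60×10⁻⁴ / 2.195338×10⁻⁶ = 118.433 K
T = 22.4 + 118.433 = 140.833 °C

T = 140.8 °C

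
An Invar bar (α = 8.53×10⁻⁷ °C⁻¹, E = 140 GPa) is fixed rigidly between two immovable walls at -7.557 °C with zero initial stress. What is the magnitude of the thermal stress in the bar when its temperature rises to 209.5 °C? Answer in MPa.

σ = 25.9 MPa

Fully constrained: the free strain ε = αΔT is blocked, so σ = Eε = EαΔT.
|ΔT| = 217.057 K
σ = 140×10⁹ × 8.53×10⁻⁷ × 217.057 = 2.59×10⁷ Pa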